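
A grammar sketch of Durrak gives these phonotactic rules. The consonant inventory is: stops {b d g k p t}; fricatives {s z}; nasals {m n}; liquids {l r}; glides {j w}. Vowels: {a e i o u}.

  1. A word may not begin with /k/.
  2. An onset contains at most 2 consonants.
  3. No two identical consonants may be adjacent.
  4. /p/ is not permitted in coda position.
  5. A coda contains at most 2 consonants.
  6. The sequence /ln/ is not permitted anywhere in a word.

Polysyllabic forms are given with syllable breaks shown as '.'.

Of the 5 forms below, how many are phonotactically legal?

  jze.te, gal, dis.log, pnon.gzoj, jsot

5

jze.te — σ1 onset /jz/ (2C), coda /∅/ ok; σ2 onset /t/, coda /∅/ ok → phonotactically legal
gal — σ1 onset /g/, coda /l/ ok → phonotactically legal
dis.log — σ1 onset /d/, coda /s/ ok; σ2 onset /l/, coda /g/ ok → phonotactically legal
pnon.gzoj — σ1 onset /pn/ (2C), coda /n/ ok; σ2 onset /gz/ (2C), coda /j/ ok → phonotactically legal
jsot — σ1 onset /js/ (2C), coda /t/ ok → phonotactically legal
Phonotactically legal: jze.te, gal, dis.log, pnon.gzoj, jsot → 5.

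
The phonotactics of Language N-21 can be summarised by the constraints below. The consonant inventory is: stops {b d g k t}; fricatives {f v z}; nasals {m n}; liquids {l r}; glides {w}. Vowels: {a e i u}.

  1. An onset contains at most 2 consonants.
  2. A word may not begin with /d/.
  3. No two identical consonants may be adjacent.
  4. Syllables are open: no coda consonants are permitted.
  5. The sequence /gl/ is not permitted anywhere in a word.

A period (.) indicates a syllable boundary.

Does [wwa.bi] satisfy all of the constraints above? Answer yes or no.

[wwa.bi] — violates constraint 3: adjacent identical consonants /ww/ → ill-formed

no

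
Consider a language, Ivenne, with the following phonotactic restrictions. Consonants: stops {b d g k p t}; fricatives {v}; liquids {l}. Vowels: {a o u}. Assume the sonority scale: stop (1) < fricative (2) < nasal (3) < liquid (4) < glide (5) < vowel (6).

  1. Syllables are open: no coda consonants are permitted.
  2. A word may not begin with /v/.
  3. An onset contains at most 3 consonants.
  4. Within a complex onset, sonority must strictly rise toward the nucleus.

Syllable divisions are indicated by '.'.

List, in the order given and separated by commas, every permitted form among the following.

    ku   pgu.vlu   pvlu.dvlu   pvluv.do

ku, pvlu.dvlu

ku — σ1 onset /k/, coda /∅/ ok → permitted
pgu.vlu — violates constraint 4: syllable 1 onset /pg/: /p/ (stop, 1) → /g/ (stop, 1) does not rise → not permitted
pvlu.dvlu — σ1 onset /pvl/ (1→2→4 rises), coda /∅/ ok; σ2 onset /dvl/ (1→2→4 rises), coda /∅/ ok → permitted
pvluv.do — violates constraint 1: syllable 1 coda /v/ has 1 consonant (> 0) → not permitted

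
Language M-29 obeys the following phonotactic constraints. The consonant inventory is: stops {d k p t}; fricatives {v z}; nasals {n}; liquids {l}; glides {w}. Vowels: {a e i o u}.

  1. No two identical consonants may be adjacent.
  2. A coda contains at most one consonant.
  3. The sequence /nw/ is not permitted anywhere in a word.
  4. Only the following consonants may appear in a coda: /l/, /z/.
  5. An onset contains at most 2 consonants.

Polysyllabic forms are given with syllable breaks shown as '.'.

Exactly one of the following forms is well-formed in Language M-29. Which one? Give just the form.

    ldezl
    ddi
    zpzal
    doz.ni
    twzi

ldezl — violates constraint 2: syllable 1 coda /zl/ has 2 consonants (> 1) → ill-formed
ddi — violates constraint 1: adjacent identical consonants /dd/ → ill-formed
zpzal — violates constraint 5: syllable 1 onset /zpz/ has 3 consonants (> 2) → ill-formed
doz.ni — σ1 onset /d/, coda /z/ ok; σ2 onset /n/, coda /∅/ ok → well-formed
twzi — violates constraint 5: syllable 1 onset /twz/ has 3 consonants (> 2) → ill-formed

doz.ni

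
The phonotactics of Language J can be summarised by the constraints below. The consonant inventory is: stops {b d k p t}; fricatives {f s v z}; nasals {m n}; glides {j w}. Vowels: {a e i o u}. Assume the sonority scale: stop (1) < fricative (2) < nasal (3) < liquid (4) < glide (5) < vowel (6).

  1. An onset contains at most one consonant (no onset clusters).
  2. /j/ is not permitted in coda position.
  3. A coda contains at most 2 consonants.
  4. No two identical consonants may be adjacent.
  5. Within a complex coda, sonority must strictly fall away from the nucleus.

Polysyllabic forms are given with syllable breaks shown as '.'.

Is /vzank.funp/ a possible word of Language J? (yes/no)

no

/vzank.funp/ — violates constraint 1: syllable 1 onset /vz/ has 2 consonants (> 1) → not permitted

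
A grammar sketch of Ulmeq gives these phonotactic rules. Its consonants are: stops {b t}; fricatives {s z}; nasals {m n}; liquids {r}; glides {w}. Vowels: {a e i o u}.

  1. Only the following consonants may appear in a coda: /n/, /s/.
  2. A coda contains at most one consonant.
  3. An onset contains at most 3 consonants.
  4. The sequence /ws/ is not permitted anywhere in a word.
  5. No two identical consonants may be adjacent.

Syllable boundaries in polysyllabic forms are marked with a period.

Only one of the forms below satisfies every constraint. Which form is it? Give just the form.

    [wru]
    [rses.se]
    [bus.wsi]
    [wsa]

[wru] — σ1 onset /wr/ (2C), coda /∅/ ok → well-formed
[rses.se] — violates constraint 5: adjacent identical consonants /ss/ → ill-formed
[bus.wsi] — violates constraint 4: contains banned sequence /ws/ → ill-formed
[wsa] — violates constraint 4: contains banned sequence /ws/ → ill-formed

[wru]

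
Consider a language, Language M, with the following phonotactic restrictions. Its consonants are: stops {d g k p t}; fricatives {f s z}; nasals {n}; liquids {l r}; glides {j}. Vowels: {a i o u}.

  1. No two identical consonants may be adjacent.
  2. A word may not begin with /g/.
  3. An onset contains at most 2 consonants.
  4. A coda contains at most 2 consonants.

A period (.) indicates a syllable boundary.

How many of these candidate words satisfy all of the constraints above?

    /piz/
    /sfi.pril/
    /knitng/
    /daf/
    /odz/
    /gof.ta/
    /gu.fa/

/piz/ — σ1 onset /p/, coda /z/ ok → licit
/sfi.pril/ — σ1 onset /sf/ (2C), coda /∅/ ok; σ2 onset /pr/ (2C), coda /l/ ok → licit
/knitng/ — violates constraint 4: syllable 1 coda /tng/ has 3 consonants (> 2) → illicit
/daf/ — σ1 onset /d/, coda /f/ ok → licit
/odz/ — σ1 onset /∅/, coda /dz/ (2C) ok → licit
/gof.ta/ — violates constraint 2: word begins with /g/ → illicit
/gu.fa/ — violates constraint 2: word begins with /g/ → illicit
Licit: /piz/, /sfi.pril/, /daf/, /odz/ → 4.

4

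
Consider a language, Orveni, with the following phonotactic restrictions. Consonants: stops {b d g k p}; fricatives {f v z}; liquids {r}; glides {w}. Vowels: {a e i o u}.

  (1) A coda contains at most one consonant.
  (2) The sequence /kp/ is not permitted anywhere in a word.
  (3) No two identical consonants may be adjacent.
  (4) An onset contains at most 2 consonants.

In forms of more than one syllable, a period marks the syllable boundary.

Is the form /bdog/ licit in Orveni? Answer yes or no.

yes

/bdog/ — σ1 onset /bd/ (2C), coda /g/ ok → licit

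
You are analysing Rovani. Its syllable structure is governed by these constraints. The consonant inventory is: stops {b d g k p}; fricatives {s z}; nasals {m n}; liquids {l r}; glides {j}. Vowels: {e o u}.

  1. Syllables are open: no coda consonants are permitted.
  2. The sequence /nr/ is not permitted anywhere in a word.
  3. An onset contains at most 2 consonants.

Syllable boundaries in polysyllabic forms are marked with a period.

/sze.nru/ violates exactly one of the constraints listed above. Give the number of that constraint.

/sze.nru/: contains banned sequence /nr/.
This is a violation of constraint 2: "The sequence /nr/ is not permitted anywhere in a word."
The remaining constraints (1, 3) are satisfied.

2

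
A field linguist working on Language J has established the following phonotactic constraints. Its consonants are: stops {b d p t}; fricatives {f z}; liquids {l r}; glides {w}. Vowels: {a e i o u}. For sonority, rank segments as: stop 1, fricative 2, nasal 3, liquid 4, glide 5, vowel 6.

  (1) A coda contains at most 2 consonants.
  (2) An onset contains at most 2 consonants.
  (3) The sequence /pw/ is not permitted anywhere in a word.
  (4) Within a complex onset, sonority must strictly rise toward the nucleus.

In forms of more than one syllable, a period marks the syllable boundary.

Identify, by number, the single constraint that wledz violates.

4

wledz: syllable 1 onset /wl/: /w/ (glide, 5) → /l/ (liquid, 4) does not rise.
This is a violation of constraint 4: "Within a complex onset, sonority must strictly rise toward the nucleus."
The remaining constraints (1, 2, 3) are satisfied.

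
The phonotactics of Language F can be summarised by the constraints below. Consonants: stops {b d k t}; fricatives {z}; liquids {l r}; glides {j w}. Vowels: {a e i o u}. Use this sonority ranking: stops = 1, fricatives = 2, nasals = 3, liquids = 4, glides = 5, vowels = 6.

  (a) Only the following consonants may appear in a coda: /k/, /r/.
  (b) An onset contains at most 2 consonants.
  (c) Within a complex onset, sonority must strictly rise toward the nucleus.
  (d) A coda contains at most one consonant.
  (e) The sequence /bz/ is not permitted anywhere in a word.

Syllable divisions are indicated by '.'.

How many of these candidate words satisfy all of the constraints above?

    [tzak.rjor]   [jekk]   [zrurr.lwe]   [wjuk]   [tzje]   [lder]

1

[tzak.rjor] — σ1 onset /tz/ (1→2 rises), coda /k/ ok; σ2 onset /rj/ (4→5 rises), coda /r/ ok → phonotactically legal
[jekk] — violates constraint (d): syllable 1 coda /kk/ has 2 consonants (> 1) → phonotactically illegal
[zrurr.lwe] — violates constraint (d): syllable 1 coda /rr/ has 2 consonants (> 1) → phonotactically illegal
[wjuk] — violates constraint (c): syllable 1 onset /wj/: /w/ (glide, 5) → /j/ (glide, 5) does not rise → phonotactically illegal
[tzje] — violates constraint (b): syllable 1 onset /tzj/ has 3 consonants (> 2) → phonotactically illegal
[lder] — violates constraint (c): syllable 1 onset /ld/: /l/ (liquid, 4) → /d/ (stop, 1) does not rise → phonotactically illegal
Phonotactically legal: [tzak.rjor] → 1.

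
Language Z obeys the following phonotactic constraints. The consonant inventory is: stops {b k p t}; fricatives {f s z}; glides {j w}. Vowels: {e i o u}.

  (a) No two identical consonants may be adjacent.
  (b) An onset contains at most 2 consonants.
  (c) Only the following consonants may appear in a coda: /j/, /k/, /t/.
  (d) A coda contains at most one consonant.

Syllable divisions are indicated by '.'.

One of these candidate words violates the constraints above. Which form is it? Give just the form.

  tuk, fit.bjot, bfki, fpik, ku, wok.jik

tuk — σ1 onset /t/, coda /k/ ok → phonotactically legal
fit.bjot — σ1 onset /f/, coda /t/ ok; σ2 onset /bj/ (2C), coda /t/ ok → phonotactically legal
bfki — violates constraint (b): syllable 1 onset /bfk/ has 3 consonants (> 2) → phonotactically illegal
fpik — σ1 onset /fp/ (2C), coda /k/ ok → phonotactically legal
ku — σ1 onset /k/, coda /∅/ ok → phonotactically legal
wok.jik — σ1 onset /w/, coda /k/ ok; σ2 onset /j/, coda /k/ ok → phonotactically legal

bfki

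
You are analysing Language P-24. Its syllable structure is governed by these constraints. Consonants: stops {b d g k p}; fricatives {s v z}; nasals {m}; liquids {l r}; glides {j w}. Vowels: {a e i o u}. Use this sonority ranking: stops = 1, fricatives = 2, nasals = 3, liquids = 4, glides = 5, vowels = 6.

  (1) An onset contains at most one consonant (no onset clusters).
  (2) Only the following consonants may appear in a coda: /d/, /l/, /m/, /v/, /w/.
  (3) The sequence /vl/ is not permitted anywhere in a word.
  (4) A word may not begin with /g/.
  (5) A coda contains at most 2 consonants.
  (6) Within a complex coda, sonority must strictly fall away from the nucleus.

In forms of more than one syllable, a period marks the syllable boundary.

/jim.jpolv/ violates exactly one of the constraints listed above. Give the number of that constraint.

/jim.jpolv/: syllable 2 onset /jp/ has 2 consonants (> 1).
This is a violation of constraint 1: "An onset contains at most one consonant (no onset clusters)."
The remaining constraints (2, 3, 4, 5, 6) are satisfied.

1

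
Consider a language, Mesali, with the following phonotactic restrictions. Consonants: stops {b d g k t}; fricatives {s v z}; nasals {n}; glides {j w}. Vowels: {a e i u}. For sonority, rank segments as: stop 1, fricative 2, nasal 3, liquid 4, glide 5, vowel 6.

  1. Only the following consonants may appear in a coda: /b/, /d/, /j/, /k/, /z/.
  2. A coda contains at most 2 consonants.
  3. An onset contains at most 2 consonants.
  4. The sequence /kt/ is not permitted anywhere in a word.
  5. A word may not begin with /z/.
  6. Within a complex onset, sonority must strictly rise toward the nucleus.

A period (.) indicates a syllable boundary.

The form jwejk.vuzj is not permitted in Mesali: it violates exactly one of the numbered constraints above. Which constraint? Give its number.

jwejk.vuzj: syllable 1 onset /jw/: /j/ (glide, 5) → /w/ (glide, 5) does not rise.
This is a violation of constraint 6: "Within a complex onset, sonority must strictly rise toward the nucleus."
The remaining constraints (1, 2, 3, 4, 5) are satisfied.

6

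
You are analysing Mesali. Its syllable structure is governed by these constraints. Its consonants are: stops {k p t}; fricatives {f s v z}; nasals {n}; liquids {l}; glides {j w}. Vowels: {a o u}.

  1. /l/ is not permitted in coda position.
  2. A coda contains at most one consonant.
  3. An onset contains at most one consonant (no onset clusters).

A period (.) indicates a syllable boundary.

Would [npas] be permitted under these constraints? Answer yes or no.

no

[npas] — violates constraint 3: syllable 1 onset /np/ has 2 consonants (> 1) → not permitted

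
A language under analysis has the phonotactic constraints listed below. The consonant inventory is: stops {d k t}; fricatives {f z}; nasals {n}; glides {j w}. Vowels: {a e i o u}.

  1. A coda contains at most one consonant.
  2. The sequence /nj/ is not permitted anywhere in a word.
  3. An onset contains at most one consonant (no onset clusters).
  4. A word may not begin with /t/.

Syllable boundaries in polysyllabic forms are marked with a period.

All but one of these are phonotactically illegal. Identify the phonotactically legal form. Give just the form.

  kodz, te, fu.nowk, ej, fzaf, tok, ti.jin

kodz — violates constraint 1: syllable 1 coda /dz/ has 2 consonants (> 1) → phonotactically illegal
te — violates constraint 4: word begins with /t/ → phonotactically illegal
fu.nowk — violates constraint 1: syllable 2 coda /wk/ has 2 consonants (> 1) → phonotactically illegal
ej — σ1 onset /∅/, coda /j/ ok → phonotactically legal
fzaf — violates constraint 3: syllable 1 onset /fz/ has 2 consonants (> 1) → phonotactically illegal
tok — violates constraint 4: word begins with /t/ → phonotactically illegal
ti.jin — violates constraint 4: word begins with /t/ → phonotactically illegal

ej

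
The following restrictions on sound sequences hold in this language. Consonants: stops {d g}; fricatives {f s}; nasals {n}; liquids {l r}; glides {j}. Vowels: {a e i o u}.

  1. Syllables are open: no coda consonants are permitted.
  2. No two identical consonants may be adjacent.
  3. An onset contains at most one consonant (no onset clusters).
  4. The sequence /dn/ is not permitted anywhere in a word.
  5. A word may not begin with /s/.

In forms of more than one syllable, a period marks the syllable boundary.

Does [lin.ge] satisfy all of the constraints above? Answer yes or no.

no

[lin.ge] — violates constraint 1: syllable 1 coda /n/ has 1 consonant (> 0) → illicit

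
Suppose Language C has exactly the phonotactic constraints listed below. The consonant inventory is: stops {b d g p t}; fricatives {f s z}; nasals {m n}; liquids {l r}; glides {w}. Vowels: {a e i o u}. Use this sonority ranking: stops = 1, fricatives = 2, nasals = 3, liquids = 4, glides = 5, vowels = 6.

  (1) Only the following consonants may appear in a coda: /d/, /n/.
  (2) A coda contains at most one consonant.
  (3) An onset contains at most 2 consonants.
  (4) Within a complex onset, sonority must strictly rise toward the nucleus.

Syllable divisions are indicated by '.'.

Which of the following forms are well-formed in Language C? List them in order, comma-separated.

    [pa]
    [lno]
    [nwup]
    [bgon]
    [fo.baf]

[pa] — σ1 onset /p/, coda /∅/ ok → well-formed
[lno] — violates constraint 4: syllable 1 onset /ln/: /l/ (liquid, 4) → /n/ (nasal, 3) does not rise → ill-formed
[nwup] — violates constraint 1: syllable 1 coda contains /p/, which is not a licensed coda consonant → ill-formed
[bgon] — violates constraint 4: syllable 1 onset /bg/: /b/ (stop, 1) → /g/ (stop, 1) does not rise → ill-formed
[fo.baf] — violates constraint 1: syllable 2 coda contains /f/, which is not a licensed coda consonant → ill-formed

[pa]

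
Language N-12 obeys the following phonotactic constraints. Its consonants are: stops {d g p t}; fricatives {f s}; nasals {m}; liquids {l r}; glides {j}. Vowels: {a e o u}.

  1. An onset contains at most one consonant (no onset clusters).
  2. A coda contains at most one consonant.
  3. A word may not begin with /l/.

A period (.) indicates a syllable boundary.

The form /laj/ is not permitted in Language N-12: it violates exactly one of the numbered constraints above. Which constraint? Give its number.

/laj/: word begins with /l/.
This is a violation of constraint 3: "A word may not begin with /l/."
The remaining constraints (1, 2) are satisfied.

3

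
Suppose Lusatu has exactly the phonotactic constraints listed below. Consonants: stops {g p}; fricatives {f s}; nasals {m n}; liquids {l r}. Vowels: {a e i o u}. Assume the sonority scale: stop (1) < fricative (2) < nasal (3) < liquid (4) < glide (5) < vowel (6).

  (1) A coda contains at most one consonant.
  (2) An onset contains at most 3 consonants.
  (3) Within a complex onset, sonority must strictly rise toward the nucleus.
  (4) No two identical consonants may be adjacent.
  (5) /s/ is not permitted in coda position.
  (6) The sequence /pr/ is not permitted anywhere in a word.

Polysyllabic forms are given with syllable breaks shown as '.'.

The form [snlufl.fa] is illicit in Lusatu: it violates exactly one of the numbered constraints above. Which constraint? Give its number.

[snlufl.fa]: syllable 1 coda /fl/ has 2 consonants (> 1).
This is a violation of constraint 1: "A coda contains at most one consonant."
The remaining constraints (2, 3, 4, 5, 6) are satisfied.

1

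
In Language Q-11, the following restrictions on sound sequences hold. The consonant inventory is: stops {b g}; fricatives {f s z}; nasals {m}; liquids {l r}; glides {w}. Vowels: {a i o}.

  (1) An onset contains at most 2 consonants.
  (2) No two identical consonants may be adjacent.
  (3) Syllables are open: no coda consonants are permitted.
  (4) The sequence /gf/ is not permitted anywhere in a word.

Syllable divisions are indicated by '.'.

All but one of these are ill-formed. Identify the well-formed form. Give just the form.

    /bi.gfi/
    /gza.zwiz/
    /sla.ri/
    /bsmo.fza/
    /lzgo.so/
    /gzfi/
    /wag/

/bi.gfi/ — violates constraint 4: contains banned sequence /gf/ → ill-formed
/gza.zwiz/ — violates constraint 3: syllable 2 coda /z/ has 1 consonant (> 0) → ill-formed
/sla.ri/ — σ1 onset /sl/ (2C), coda /∅/ ok; σ2 onset /r/, coda /∅/ ok → well-formed
/bsmo.fza/ — violates constraint 1: syllable 1 onset /bsm/ has 3 consonants (> 2) → ill-formed
/lzgo.so/ — violates constraint 1: syllable 1 onset /lzg/ has 3 consonants (> 2) → ill-formed
/gzfi/ — violates constraint 1: syllable 1 onset /gzf/ has 3 consonants (> 2) → ill-formed
/wag/ — violates constraint 3: syllable 1 coda /g/ has 1 consonant (> 0) → ill-formed

/sla.ri/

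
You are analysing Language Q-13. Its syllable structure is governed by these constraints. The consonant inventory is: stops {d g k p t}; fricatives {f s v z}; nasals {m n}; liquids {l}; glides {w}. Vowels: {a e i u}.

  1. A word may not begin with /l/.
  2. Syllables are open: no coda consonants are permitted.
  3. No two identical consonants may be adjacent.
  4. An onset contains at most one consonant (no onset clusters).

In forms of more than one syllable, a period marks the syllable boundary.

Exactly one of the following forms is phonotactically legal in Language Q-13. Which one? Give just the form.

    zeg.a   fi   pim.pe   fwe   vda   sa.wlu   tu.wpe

zeg.a — violates constraint 2: syllable 1 coda /g/ has 1 consonant (> 0) → phonotactically illegal
fi — σ1 onset /f/, coda /∅/ ok → phonotactically legal
pim.pe — violates constraint 2: syllable 1 coda /m/ has 1 consonant (> 0) → phonotactically illegal
fwe — violates constraint 4: syllable 1 onset /fw/ has 2 consonants (> 1) → phonotactically illegal
vda — violates constraint 4: syllable 1 onset /vd/ has 2 consonants (> 1) → phonotactically illegal
sa.wlu — violates constraint 4: syllable 2 onset /wl/ has 2 consonants (> 1) → phonotactically illegal
tu.wpe — violates constraint 4: syllable 2 onset /wp/ has 2 consonants (> 1) → phonotactically illegal

fi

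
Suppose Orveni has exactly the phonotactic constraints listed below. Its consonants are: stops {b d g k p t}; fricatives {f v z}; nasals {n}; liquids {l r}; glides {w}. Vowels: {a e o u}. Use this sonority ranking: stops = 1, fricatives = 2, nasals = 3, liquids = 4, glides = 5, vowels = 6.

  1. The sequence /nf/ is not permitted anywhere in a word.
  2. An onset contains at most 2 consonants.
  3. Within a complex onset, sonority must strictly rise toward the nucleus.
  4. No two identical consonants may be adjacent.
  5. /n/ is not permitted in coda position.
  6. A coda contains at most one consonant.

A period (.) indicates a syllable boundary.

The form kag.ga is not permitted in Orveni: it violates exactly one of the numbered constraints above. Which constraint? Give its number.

4

kag.ga: adjacent identical consonants /gg/.
This is a violation of constraint 4: "No two identical consonants may be adjacent."
The remaining constraints (1, 2, 3, 5, 6) are satisfied.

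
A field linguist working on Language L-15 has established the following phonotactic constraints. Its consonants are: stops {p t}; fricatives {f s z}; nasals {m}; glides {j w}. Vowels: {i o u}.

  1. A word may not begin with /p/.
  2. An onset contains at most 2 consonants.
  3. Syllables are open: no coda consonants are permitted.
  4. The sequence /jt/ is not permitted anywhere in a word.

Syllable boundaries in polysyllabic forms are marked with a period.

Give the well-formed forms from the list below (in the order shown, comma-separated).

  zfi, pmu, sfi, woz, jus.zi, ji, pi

zfi — σ1 onset /zf/ (2C), coda /∅/ ok → well-formed
pmu — violates constraint 1: word begins with /p/ → ill-formed
sfi — σ1 onset /sf/ (2C), coda /∅/ ok → well-formed
woz — violates constraint 3: syllable 1 coda /z/ has 1 consonant (> 0) → ill-formed
jus.zi — violates constraint 3: syllable 1 coda /s/ has 1 consonant (> 0) → ill-formed
ji — σ1 onset /j/, coda /∅/ ok → well-formed
pi — violates constraint 1: word begins with /p/ → ill-formed

zfi, sfi, ji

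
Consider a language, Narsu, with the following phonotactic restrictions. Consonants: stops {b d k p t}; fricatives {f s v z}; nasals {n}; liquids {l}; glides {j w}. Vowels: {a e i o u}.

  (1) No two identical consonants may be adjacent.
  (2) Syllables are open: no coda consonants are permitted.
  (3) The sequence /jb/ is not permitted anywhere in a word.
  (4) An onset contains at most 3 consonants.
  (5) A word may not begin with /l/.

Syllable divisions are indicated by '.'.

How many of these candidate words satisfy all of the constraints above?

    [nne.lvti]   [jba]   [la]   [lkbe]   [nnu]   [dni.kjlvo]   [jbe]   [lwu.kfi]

[nne.lvti] — violates constraint 1: adjacent identical consonants /nn/ → not permitted
[jba] — violates constraint 3: contains banned sequence /jb/ → not permitted
[la] — violates constraint 5: word begins with /l/ → not permitted
[lkbe] — violates constraint 5: word begins with /l/ → not permitted
[nnu] — violates constraint 1: adjacent identical consonants /nn/ → not permitted
[dni.kjlvo] — violates constraint 4: syllable 2 onset /kjlv/ has 4 consonants (> 3) → not permitted
[jbe] — violates constraint 3: contains banned sequence /jb/ → not permitted
[lwu.kfi] — violates constraint 5: word begins with /l/ → not permitted
No form is permitted → 0.

0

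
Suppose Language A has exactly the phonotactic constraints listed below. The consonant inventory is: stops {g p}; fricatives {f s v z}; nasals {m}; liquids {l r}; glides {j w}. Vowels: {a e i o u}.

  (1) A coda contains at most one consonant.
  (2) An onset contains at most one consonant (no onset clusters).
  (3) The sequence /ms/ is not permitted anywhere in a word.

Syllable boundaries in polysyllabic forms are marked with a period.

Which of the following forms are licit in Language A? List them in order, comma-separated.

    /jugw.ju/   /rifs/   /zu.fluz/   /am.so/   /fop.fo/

/jugw.ju/ — violates constraint 1: syllable 1 coda /gw/ has 2 consonants (> 1) → illicit
/rifs/ — violates constraint 1: syllable 1 coda /fs/ has 2 consonants (> 1) → illicit
/zu.fluz/ — violates constraint 2: syllable 2 onset /fl/ has 2 consonants (> 1) → illicit
/am.so/ — violates constraint 3: contains banned sequence /ms/ → illicit
/fop.fo/ — σ1 onset /f/, coda /p/ ok; σ2 onset /f/, coda /∅/ ok → licit

/fop.fo/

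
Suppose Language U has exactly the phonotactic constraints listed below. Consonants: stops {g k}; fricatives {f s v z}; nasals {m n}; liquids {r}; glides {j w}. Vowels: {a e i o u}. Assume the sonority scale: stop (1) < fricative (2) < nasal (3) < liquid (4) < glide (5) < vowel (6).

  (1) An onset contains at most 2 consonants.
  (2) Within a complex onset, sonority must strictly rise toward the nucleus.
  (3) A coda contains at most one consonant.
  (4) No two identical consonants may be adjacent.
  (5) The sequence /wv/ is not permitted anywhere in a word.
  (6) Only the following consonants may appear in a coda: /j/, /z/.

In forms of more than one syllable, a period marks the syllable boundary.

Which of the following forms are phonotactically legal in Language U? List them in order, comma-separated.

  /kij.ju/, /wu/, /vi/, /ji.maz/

/kij.ju/ — violates constraint 4: adjacent identical consonants /jj/ → phonotactically illegal
/wu/ — σ1 onset /w/, coda /∅/ ok → phonotactically legal
/vi/ — σ1 onset /v/, coda /∅/ ok → phonotactically legal
/ji.maz/ — σ1 onset /j/, coda /∅/ ok; σ2 onset /m/, coda /z/ ok → phonotactically legal

/wu/, /vi/, /ji.maz/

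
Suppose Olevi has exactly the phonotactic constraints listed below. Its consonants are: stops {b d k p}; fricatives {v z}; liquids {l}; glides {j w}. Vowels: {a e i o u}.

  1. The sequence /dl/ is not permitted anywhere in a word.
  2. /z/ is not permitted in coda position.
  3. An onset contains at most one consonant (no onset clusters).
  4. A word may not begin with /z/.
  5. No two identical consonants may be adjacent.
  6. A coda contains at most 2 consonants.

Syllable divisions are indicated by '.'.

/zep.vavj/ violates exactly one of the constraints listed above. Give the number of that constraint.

/zep.vavj/: word begins with /z/.
This is a violation of constraint 4: "A word may not begin with /z/."
The remaining constraints (1, 2, 3, 5, 6) are satisfied.

4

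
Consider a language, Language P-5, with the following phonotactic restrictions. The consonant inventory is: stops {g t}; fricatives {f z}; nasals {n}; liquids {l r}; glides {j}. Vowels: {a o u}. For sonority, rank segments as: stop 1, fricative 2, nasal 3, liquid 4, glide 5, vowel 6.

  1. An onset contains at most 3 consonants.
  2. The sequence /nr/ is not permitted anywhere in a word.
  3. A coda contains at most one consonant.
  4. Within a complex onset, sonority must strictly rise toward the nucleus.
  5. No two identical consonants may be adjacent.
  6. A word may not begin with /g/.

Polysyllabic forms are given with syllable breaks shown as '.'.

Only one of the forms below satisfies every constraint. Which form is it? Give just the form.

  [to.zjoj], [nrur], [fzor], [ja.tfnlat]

[to.zjoj]

[to.zjoj] — σ1 onset /t/, coda /∅/ ok; σ2 onset /zj/ (2→5 rises), coda /j/ ok → well-formed
[nrur] — violates constraint 2: contains banned sequence /nr/ → ill-formed
[fzor] — violates constraint 4: syllable 1 onset /fz/: /f/ (fricative, 2) → /z/ (fricative, 2) does not rise → ill-formed
[ja.tfnlat] — violates constraint 1: syllable 2 onset /tfnl/ has 4 consonants (> 3) → ill-formed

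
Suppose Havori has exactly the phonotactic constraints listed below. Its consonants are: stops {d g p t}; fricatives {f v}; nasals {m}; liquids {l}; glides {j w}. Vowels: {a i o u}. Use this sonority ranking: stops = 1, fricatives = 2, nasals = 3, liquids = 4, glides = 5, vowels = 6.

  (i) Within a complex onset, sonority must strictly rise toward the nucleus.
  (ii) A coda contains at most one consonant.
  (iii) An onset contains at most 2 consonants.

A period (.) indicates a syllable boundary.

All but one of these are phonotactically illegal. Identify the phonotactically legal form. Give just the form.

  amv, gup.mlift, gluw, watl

gluw

amv — violates constraint (ii): syllable 1 coda /mv/ has 2 consonants (> 1) → phonotactically illegal
gup.mlift — violates constraint (ii): syllable 2 coda /ft/ has 2 consonants (> 1) → phonotactically illegal
gluw — σ1 onset /gl/ (1→4 rises), coda /w/ ok → phonotactically legal
watl — violates constraint (ii): syllable 1 coda /tl/ has 2 consonants (> 1) → phonotactically illegal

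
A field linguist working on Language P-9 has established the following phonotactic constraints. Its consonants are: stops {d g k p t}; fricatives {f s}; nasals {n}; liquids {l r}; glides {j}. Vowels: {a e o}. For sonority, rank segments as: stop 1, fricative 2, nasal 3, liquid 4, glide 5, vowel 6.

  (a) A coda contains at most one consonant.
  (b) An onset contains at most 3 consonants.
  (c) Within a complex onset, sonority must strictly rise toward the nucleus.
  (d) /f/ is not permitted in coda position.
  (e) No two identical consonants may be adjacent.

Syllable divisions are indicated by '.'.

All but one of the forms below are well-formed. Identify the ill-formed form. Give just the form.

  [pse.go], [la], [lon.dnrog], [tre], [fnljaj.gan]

[fnljaj.gan]

[pse.go] — σ1 onset /ps/ (1→2 rises), coda /∅/ ok; σ2 onset /g/, coda /∅/ ok → well-formed
[la] — σ1 onset /l/, coda /∅/ ok → well-formed
[lon.dnrog] — σ1 onset /l/, coda /n/ ok; σ2 onset /dnr/ (1→3→4 rises), coda /g/ ok → well-formed
[tre] — σ1 onset /tr/ (1→4 rises), coda /∅/ ok → well-formed
[fnljaj.gan] — violates constraint (b): syllable 1 onset /fnlj/ has 4 consonants (> 3) → ill-formed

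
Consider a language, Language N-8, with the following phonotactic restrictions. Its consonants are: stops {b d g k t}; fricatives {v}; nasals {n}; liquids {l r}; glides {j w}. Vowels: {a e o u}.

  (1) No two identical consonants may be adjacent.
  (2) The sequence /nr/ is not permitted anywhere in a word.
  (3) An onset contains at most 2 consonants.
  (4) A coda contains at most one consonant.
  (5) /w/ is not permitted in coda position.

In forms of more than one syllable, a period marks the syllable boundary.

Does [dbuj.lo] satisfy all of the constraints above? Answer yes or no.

yes

[dbuj.lo] — σ1 onset /db/ (2C), coda /j/ ok; σ2 onset /l/, coda /∅/ ok → permitted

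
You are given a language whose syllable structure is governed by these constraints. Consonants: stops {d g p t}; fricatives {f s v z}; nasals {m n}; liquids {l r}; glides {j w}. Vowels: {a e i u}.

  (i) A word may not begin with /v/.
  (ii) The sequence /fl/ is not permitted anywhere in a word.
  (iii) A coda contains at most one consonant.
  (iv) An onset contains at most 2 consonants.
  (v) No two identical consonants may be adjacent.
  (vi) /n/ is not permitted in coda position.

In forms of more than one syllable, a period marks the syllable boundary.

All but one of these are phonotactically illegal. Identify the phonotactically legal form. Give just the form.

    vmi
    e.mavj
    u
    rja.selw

vmi — violates constraint (i): word begins with /v/ → phonotactically illegal
e.mavj — violates constraint (iii): syllable 2 coda /vj/ has 2 consonants (> 1) → phonotactically illegal
u — σ1 onset /∅/, coda /∅/ ok → phonotactically legal
rja.selw — violates constraint (iii): syllable 2 coda /lw/ has 2 consonants (> 1) → phonotactically illegal

u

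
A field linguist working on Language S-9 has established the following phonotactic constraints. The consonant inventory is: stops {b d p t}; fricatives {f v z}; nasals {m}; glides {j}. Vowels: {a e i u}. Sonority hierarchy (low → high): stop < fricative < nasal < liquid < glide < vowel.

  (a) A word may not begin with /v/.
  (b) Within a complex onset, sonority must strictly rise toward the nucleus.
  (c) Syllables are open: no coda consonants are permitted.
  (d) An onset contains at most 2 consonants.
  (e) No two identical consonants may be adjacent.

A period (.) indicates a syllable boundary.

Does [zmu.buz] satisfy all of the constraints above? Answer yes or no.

[zmu.buz] — violates constraint (c): syllable 2 coda /z/ has 1 consonant (> 0) → illicit

no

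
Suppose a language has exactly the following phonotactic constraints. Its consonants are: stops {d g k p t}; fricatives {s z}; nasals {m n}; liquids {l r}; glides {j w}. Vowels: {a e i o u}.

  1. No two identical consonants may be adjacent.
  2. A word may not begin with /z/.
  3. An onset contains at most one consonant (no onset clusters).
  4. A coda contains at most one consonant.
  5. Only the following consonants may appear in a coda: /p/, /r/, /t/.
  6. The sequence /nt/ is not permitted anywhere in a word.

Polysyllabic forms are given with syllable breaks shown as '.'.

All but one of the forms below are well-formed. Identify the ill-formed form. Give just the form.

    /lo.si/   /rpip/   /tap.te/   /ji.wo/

/lo.si/ — σ1 onset /l/, coda /∅/ ok; σ2 onset /s/, coda /∅/ ok → well-formed
/rpip/ — violates constraint 3: syllable 1 onset /rp/ has 2 consonants (> 1) → ill-formed
/tap.te/ — σ1 onset /t/, coda /p/ ok; σ2 onset /t/, coda /∅/ ok → well-formed
/ji.wo/ — σ1 onset /j/, coda /∅/ ok; σ2 onset /w/, coda /∅/ ok → well-formed

/rpip/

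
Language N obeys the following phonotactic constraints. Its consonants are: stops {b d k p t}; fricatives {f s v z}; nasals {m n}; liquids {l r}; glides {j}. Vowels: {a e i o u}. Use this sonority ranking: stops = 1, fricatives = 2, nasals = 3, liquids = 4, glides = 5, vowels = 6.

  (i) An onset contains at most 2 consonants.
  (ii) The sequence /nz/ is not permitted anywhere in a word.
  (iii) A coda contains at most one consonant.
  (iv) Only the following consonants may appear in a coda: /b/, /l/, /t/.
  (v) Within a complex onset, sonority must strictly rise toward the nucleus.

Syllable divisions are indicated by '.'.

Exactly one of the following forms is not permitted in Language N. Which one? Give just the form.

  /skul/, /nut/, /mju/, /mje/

/skul/

/skul/ — violates constraint (v): syllable 1 onset /sk/: /s/ (fricative, 2) → /k/ (stop, 1) does not rise → not permitted
/nut/ — σ1 onset /n/, coda /t/ ok → permitted
/mju/ — σ1 onset /mj/ (3→5 rises), coda /∅/ ok → permitted
/mje/ — σ1 onset /mj/ (3→5 rises), coda /∅/ ok → permitted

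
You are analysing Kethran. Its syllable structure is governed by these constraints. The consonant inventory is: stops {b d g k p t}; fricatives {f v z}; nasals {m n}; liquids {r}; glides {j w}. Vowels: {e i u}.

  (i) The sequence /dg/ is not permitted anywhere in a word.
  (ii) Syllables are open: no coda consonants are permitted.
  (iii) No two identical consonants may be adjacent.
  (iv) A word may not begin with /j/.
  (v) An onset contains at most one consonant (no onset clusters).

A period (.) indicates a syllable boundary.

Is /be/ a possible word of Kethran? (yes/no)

/be/ — σ1 onset /b/, coda /∅/ ok → licit

yes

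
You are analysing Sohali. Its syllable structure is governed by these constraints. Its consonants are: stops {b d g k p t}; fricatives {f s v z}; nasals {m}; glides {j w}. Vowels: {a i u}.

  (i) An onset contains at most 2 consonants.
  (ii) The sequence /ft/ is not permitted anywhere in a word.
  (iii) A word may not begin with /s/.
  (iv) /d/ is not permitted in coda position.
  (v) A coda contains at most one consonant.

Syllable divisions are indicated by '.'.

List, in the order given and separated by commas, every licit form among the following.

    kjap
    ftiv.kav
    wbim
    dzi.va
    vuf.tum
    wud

kjap — σ1 onset /kj/ (2C), coda /p/ ok → licit
ftiv.kav — violates constraint (ii): contains banned sequence /ft/ → illicit
wbim — σ1 onset /wb/ (2C), coda /m/ ok → licit
dzi.va — σ1 onset /dz/ (2C), coda /∅/ ok; σ2 onset /v/, coda /∅/ ok → licit
vuf.tum — violates constraint (ii): contains banned sequence /ft/ → illicit
wud — violates constraint (iv): syllable 1 coda contains /d/ → illicit

kjap, wbim, dzi.va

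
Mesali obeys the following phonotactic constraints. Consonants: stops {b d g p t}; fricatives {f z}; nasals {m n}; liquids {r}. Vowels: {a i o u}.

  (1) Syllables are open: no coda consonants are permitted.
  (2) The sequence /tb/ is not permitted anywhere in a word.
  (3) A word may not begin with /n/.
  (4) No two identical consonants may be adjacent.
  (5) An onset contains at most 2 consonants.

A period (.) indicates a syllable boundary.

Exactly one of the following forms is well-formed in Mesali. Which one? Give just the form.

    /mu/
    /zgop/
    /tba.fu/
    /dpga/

/mu/ — σ1 onset /m/, coda /∅/ ok → well-formed
/zgop/ — violates constraint 1: syllable 1 coda /p/ has 1 consonant (> 0) → ill-formed
/tba.fu/ — violates constraint 2: contains banned sequence /tb/ → ill-formed
/dpga/ — violates constraint 5: syllable 1 onset /dpg/ has 3 consonants (> 2) → ill-formed

/mu/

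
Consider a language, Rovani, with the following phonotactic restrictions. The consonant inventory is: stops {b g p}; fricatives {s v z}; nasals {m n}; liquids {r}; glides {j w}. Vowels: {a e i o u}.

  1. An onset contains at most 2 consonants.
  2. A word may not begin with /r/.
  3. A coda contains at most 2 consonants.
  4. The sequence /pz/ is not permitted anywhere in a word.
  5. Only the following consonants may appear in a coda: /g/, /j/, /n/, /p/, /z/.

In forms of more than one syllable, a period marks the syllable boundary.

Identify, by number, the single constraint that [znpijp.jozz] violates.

[znpijp.jozz]: syllable 1 onset /znp/ has 3 consonants (> 2).
This is a violation of constraint 1: "An onset contains at most 2 consonants."
The remaining constraints (2, 3, 4, 5) are satisfied.

1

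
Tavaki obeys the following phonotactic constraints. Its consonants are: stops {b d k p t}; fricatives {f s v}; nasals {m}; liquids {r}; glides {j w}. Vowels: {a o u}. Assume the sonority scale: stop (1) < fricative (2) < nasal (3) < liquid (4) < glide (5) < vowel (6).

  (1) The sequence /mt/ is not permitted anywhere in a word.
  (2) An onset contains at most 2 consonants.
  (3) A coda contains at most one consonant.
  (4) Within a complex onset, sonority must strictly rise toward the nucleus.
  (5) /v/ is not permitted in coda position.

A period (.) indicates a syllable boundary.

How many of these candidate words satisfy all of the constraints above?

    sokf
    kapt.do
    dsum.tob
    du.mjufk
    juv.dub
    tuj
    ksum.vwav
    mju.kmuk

sokf — violates constraint 3: syllable 1 coda /kf/ has 2 consonants (> 1) → not permitted
kapt.do — violates constraint 3: syllable 1 coda /pt/ has 2 consonants (> 1) → not permitted
dsum.tob — violates constraint 1: contains banned sequence /mt/ → not permitted
du.mjufk — violates constraint 3: syllable 2 coda /fk/ has 2 consonants (> 1) → not permitted
juv.dub — violates constraint 5: syllable 1 coda contains /v/ → not permitted
tuj — σ1 onset /t/, coda /j/ ok → permitted
ksum.vwav — violates constraint 5: syllable 2 coda contains /v/ → not permitted
mju.kmuk — σ1 onset /mj/ (3→5 rises), coda /∅/ ok; σ2 onset /km/ (1→3 rises), coda /k/ ok → permitted
Permitted: tuj, mju.kmuk → 2.

2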